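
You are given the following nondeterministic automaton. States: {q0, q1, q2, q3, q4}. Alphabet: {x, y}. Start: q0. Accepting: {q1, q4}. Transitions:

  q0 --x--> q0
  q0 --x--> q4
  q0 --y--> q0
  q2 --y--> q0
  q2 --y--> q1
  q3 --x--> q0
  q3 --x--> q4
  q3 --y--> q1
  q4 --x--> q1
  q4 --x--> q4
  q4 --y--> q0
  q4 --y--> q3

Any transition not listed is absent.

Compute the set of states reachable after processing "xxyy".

Start in {q0}.
Read 'x': q0→{q0, q4}; now {q0, q4}.
Read 'x': q0→{q0, q4}, q4→{q1, q4}; now {q0, q1, q4}.
Read 'y': q0→{q0}, q1→∅, q4→{q0, q3}; now {q0, q3}.
Read 'y': q0→{q0}, q3→{q1}; now {q0, q1}.

{q0, q1}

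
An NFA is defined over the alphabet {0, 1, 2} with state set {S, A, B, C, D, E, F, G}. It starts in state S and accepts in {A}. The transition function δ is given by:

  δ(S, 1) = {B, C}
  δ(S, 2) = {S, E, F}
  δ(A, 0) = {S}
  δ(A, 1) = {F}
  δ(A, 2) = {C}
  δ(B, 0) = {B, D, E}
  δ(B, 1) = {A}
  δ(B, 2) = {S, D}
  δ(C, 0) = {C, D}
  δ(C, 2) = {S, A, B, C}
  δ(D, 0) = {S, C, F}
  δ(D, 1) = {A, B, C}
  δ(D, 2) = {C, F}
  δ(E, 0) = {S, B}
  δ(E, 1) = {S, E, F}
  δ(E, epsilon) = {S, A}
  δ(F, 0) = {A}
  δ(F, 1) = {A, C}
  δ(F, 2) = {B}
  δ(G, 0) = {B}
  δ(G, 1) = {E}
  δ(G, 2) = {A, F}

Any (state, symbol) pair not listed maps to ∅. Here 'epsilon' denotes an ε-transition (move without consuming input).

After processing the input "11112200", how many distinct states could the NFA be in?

Start in {S}.
Read '1': S→{B, C}; now {B, C}.
Read '1': B→{A}, C→∅; now {A}.
Read '1': A→{F}; now {F}.
Read '1': F→{A, C}; now {A, C}.
Read '2': A→{C}, C→{S, A, B, C}; now {S, A, B, C}.
Read '2': S→{S, E, F}, A→{C}, B→{S, D}, C→{S, A, B, C}; now {S, A, B, C, D, E, F}.
Read '0': S→∅, A→{S}, B→{B, D, E}, C→{C, D}, D→{S, C, F}, E→{S, B}, F→{A}; now {S, A, B, C, D, E, F}.
Read '0': S→∅, A→{S}, B→{B, D, E}, C→{C, D}, D→{S, C, F}, E→{S, B}, F→{A}; now {S, A, B, C, D, E, F}.
That set has 7 states.

7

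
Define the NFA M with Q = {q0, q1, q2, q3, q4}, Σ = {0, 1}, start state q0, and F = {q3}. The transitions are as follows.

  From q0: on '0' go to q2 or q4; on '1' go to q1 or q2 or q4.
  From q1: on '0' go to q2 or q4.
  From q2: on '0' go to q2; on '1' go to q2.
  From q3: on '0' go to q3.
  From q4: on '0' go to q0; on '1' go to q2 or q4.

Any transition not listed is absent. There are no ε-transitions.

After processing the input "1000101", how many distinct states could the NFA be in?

3

Start in {q0}.
Read '1': q0→{q1, q2, q4}; now {q1, q2, q4}.
Read '0': q1→{q2, q4}, q2→{q2}, q4→{q0}; now {q0, q2, q4}.
Read '0': q0→{q2, q4}, q2→{q2}, q4→{q0}; now {q0, q2, q4}.
Read '0': q0→{q2, q4}, q2→{q2}, q4→{q0}; now {q0, q2, q4}.
Read '1': q0→{q1, q2, q4}, q2→{q2}, q4→{q2, q4}; now {q1, q2, q4}.
Read '0': q1→{q2, q4}, q2→{q2}, q4→{q0}; now {q0, q2, q4}.
Read '1': q0→{q1, q2, q4}, q2→{q2}, q4→{q2, q4}; now {q1, q2, q4}.
That set has 3 states.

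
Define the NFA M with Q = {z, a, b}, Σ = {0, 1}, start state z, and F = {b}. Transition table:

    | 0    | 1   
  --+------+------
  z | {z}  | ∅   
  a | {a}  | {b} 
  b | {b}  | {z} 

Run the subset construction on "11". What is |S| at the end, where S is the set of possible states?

Start in {z}.
Read '1': z→∅; now ∅.
The set is empty and remains empty for the remaining 1 symbol.
That set has 0 states.

0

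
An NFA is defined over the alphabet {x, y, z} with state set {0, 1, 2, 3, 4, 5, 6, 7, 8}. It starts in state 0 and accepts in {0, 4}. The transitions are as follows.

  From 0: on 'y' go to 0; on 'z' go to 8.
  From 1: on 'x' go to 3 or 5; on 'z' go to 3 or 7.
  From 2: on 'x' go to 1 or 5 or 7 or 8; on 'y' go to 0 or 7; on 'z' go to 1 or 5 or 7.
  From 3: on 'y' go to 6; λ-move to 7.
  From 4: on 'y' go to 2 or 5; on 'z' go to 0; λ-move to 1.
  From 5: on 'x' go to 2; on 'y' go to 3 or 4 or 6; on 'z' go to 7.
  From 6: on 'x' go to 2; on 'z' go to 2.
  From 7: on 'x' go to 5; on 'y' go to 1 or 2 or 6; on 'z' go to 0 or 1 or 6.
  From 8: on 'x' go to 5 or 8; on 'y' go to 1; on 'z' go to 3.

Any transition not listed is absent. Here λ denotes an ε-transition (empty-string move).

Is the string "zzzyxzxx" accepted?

No

Start in {0}.
Read 'z': 0→{8}; now {8}.
Read 'z': 8→{3}; union {3}; ε-closure = {3, 7}.
Read 'z': 3→∅, 7→{0, 1, 6}; now {0, 1, 6}.
Read 'y': 0→{0}, 1→∅, 6→∅; now {0}.
Read 'x': 0→∅; now ∅.
The set is empty and remains empty for the remaining 3 symbols.
The final set ∅ contains no accepting state.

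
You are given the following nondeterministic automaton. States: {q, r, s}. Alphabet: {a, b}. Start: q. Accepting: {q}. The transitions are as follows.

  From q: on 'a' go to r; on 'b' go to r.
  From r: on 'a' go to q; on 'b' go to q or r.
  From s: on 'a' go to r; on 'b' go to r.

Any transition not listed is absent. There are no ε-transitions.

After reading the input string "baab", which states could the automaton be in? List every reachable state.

Start in {q}.
Read 'b': q→{r}; now {r}.
Read 'a': r→{q}; now {q}.
Read 'a': q→{r}; now {r}.
Read 'b': r→{q, r}; now {q, r}.

{q, r}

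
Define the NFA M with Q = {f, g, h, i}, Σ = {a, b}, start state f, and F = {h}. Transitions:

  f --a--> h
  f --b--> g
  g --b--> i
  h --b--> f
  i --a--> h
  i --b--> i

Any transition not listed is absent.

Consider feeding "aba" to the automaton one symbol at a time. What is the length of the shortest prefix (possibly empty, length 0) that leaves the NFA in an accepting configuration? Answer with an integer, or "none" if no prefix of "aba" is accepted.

1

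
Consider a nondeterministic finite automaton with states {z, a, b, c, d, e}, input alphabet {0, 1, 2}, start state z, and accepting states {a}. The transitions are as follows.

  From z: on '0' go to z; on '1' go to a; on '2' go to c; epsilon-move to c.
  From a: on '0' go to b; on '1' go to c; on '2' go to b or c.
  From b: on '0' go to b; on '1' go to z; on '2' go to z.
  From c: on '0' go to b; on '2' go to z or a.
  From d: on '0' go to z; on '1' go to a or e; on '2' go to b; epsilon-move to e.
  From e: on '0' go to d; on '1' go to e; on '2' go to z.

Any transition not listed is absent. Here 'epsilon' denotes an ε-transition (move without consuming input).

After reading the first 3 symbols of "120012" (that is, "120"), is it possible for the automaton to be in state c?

Start: ε-closure({z}) = {z, c}.
Read '1': {z, c} → {a}.
Read '2': {a} → {b, c}.
Read '0': {b, c} → {b}.
State c is not in {b}.

No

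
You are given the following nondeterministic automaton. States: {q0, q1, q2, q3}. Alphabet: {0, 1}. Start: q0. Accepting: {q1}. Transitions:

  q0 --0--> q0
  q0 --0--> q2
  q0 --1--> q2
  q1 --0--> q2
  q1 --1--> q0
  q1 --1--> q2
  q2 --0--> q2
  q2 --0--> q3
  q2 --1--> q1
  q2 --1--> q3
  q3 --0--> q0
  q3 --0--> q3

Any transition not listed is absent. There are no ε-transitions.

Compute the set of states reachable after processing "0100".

Start in {q0}.
Read '0': {q0} → {q0, q2}.
Read '1': {q0, q2} → {q1, q2, q3}.
Read '0': {q1, q2, q3} → {q0, q2, q3}.
Read '0': {q0, q2, q3} → {q0, q2, q3}.

{q0, q2, q3}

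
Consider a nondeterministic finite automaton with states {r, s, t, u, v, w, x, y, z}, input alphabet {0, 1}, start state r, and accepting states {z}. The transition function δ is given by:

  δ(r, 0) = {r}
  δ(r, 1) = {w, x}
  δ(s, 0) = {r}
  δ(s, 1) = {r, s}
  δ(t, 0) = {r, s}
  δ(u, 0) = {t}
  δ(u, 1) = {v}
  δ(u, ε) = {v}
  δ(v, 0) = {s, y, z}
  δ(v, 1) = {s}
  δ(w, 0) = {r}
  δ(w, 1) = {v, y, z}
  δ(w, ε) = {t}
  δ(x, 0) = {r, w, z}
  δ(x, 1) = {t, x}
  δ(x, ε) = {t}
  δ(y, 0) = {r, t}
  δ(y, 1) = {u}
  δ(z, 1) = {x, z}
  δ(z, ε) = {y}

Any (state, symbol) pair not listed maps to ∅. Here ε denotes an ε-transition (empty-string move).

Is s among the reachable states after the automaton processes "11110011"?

Start in {r}.
Read '1': {r} → {t, w, x}.
Read '1': {t, w, x} → {t, v, x, y, z}.
Read '1': {t, v, x, y, z} → {s, t, u, v, x, y, z}.
Read '1': {s, t, u, v, x, y, z} → {r, s, t, u, v, x, y, z}.
Read '0': {r, s, t, u, v, x, y, z} → {r, s, t, w, y, z}.
Read '0': {r, s, t, w, y, z} → {r, s, t}.
Read '1': {r, s, t} → {r, s, t, w, x}.
Read '1': {r, s, t, w, x} → {r, s, t, v, w, x, y, z}.
State s is in {r, s, t, v, w, x, y, z}.

Yes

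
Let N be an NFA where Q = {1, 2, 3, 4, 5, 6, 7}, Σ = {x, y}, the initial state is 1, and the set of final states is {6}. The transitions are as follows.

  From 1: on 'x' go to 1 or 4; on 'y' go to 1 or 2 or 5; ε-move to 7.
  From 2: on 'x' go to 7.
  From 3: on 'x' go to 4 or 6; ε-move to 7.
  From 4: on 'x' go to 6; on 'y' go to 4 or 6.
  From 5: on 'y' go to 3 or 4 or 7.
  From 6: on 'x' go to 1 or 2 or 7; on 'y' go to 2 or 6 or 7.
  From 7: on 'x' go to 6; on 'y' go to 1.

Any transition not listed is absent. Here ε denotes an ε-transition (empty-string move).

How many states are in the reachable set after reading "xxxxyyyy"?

Start: ε-closure({1}) = {1, 7}.
Read 'x': {1, 7} → {1, 4, 6, 7}.
Read 'x': {1, 4, 6, 7} → {1, 2, 4, 6, 7}.
Read 'x': {1, 2, 4, 6, 7} → {1, 2, 4, 6, 7}.
Read 'x': {1, 2, 4, 6, 7} → {1, 2, 4, 6, 7}.
Read 'y': {1, 2, 4, 6, 7} → {1, 2, 4, 5, 6, 7}.
Read 'y': {1, 2, 4, 5, 6, 7} → {1, 2, 3, 4, 5, 6, 7}.
Read 'y': {1, 2, 3, 4, 5, 6, 7} → {1, 2, 3, 4, 5, 6, 7}.
Read 'y': {1, 2, 3, 4, 5, 6, 7} → {1, 2, 3, 4, 5, 6, 7}.
That set has 7 states.

7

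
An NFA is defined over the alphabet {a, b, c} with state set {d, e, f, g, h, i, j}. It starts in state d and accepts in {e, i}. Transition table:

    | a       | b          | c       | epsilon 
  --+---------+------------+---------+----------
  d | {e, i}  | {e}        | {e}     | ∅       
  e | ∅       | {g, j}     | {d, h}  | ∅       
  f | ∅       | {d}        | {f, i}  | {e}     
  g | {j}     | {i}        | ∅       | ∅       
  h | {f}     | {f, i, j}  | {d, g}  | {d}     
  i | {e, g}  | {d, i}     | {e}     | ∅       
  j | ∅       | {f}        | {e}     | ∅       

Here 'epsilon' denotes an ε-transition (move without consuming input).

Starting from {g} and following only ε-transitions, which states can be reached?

{g}

Begin with {g}.
No ε-moves leave this set, so the closure equals the set itself.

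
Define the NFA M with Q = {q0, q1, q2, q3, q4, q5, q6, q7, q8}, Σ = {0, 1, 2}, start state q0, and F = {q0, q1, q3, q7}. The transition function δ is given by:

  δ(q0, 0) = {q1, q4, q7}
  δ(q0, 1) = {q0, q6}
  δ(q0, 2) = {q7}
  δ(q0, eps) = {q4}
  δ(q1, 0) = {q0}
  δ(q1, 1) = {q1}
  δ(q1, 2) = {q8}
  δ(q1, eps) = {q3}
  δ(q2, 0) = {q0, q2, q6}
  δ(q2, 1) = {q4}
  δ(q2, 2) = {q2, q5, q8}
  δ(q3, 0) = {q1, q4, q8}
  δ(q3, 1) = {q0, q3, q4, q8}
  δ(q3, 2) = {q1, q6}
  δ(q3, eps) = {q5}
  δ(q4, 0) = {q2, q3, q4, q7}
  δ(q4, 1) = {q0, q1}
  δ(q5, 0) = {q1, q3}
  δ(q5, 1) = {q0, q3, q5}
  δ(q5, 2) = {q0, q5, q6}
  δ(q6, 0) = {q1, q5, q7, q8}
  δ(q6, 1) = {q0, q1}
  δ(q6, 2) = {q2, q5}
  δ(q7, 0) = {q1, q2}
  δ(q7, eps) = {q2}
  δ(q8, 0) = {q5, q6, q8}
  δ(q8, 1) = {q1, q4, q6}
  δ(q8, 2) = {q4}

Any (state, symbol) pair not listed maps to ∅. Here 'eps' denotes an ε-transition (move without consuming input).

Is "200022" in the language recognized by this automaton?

Start: ε-closure({q0}) = {q0, q4}.
Read '2': q0→{q7}, q4→∅; union {q7}; ε-closure = {q2, q7}.
Read '0': q2→{q0, q2, q6}, q7→{q1, q2}; union {q0, q1, q2, q6}; ε-closure = {q0, q1, q2, q3, q4, q5, q6}.
Read '0': q0→{q1, q4, q7}, q1→{q0}, q2→{q0, q2, q6}, q3→{q1, q4, q8}, q4→{q2, q3, q4, q7}, q5→{q1, q3}, q6→{q1, q5, q7, q8}; now {q0, q1, q2, q3, q4, q5, q6, q7, q8}.
Read '0': q0→{q1, q4, q7}, q1→{q0}, q2→{q0, q2, q6}, q3→{q1, q4, q8}, q4→{q2, q3, q4, q7}, q5→{q1, q3}, q6→{q1, q5, q7, q8}, q7→{q1, q2}, q8→{q5, q6, q8}; now {q0, q1, q2, q3, q4, q5, q6, q7, q8}.
Read '2': q0→{q7}, q1→{q8}, q2→{q2, q5, q8}, q3→{q1, q6}, q4→∅, q5→{q0, q5, q6}, q6→{q2, q5}, q7→∅, q8→{q4}; union {q0, q1, q2, q4, q5, q6, q7, q8}; ε-closure = {q0, q1, q2, q3, q4, q5, q6, q7, q8}.
Read '2': q0→{q7}, q1→{q8}, q2→{q2, q5, q8}, q3→{q1, q6}, q4→∅, q5→{q0, q5, q6}, q6→{q2, q5}, q7→∅, q8→{q4}; union {q0, q1, q2, q4, q5, q6, q7, q8}; ε-closure = {q0, q1, q2, q3, q4, q5, q6, q7, q8}.
The final set {q0, q1, q2, q3, q4, q5, q6, q7, q8} contains the accepting states q0, q1, q3, q7.

Yes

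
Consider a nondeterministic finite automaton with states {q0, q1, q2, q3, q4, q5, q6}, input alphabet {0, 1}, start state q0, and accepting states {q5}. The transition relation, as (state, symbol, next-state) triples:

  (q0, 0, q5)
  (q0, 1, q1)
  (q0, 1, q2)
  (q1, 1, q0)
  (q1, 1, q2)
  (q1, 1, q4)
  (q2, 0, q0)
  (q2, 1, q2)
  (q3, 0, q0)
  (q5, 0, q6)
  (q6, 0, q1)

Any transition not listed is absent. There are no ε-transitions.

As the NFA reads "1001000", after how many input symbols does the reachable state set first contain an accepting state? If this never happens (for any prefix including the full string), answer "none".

Start in {q0}.
Read '1': q0→{q1, q2}; now {q1, q2}.
Read '0': q1→∅, q2→{q0}; now {q0}.
Read '0': q0→{q5}; now {q5}.
None of the earlier sets intersect F, but {q5} does.

3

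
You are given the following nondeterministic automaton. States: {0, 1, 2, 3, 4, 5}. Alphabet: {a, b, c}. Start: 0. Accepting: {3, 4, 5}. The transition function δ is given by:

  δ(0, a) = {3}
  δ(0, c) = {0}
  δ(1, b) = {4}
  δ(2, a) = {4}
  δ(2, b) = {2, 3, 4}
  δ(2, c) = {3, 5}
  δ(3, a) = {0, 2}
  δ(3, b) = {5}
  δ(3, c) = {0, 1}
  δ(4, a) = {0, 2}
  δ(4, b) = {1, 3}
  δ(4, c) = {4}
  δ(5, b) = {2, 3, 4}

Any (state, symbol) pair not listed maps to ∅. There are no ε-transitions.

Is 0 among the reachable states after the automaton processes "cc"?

Yes

Start in {0}.
Read 'c': {0} → {0}.
Read 'c': {0} → {0}.
State 0 is in {0}.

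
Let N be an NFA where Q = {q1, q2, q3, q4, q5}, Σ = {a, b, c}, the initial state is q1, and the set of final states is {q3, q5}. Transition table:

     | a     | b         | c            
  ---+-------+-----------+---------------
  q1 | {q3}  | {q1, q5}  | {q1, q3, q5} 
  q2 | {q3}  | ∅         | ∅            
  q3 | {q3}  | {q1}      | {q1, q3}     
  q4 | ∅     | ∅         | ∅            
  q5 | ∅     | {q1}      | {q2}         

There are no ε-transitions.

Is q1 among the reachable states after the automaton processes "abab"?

Yes

Start in {q1}.
Read 'a': {q1} → {q3}.
Read 'b': {q3} → {q1}.
Read 'a': {q1} → {q3}.
Read 'b': {q3} → {q1}.
State q1 is in {q1}.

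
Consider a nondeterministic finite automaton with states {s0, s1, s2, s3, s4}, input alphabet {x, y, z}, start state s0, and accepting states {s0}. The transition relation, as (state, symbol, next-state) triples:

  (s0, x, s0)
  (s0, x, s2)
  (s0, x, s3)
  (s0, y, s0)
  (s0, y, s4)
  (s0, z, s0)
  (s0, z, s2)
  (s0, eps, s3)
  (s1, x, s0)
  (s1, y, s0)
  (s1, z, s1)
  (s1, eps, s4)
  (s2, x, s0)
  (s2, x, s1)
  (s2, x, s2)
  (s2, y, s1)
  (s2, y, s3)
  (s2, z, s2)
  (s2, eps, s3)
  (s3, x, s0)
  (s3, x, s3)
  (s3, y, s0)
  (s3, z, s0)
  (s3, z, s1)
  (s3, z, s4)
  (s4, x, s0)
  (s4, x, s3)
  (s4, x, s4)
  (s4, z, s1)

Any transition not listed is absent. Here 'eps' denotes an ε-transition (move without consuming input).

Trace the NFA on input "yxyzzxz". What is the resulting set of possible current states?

{s0, s1, s2, s3, s4}

Start: ε-closure({s0}) = {s0, s3}.
Read 'y': {s0, s3} → {s0, s3, s4}.
Read 'x': {s0, s3, s4} → {s0, s2, s3, s4}.
Read 'y': {s0, s2, s3, s4} → {s0, s1, s3, s4}.
Read 'z': {s0, s1, s3, s4} → {s0, s1, s2, s3, s4}.
Read 'z': {s0, s1, s2, s3, s4} → {s0, s1, s2, s3, s4}.
Read 'x': {s0, s1, s2, s3, s4} → {s0, s1, s2, s3, s4}.
Read 'z': {s0, s1, s2, s3, s4} → {s0, s1, s2, s3, s4}.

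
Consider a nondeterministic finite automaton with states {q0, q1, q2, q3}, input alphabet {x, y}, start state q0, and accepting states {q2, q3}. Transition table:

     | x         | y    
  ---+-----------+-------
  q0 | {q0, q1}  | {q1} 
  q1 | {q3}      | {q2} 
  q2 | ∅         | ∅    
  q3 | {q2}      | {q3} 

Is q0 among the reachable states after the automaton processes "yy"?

No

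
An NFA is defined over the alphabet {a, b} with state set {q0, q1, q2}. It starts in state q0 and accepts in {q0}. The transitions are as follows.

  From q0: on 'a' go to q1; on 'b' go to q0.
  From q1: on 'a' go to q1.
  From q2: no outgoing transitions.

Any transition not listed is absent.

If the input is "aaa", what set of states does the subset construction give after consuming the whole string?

Start in {q0}.
Read 'a': q0→{q1}; now {q1}.
Read 'a': q1→{q1}; now {q1}.
Read 'a': q1→{q1}; now {q1}.

{q1}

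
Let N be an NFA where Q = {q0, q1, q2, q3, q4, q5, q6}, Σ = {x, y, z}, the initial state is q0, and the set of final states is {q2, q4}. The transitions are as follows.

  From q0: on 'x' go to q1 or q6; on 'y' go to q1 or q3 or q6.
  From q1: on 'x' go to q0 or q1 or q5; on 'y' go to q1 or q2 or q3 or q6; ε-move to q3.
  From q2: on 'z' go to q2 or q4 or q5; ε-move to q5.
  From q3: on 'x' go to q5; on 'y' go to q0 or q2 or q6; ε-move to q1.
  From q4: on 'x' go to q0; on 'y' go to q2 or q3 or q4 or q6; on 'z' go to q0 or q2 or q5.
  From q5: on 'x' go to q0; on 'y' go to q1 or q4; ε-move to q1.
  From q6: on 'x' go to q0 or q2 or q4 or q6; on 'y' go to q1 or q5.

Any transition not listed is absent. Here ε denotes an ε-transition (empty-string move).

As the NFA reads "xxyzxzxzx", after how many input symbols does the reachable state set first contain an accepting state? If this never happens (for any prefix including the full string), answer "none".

Start in {q0}.
Read 'x': {q0} → {q1, q3, q6}.
Read 'x': {q1, q3, q6} → {q0, q1, q2, q3, q4, q5, q6}.
None of the earlier sets intersect F, but {q0, q1, q2, q3, q4, q5, q6} does.

2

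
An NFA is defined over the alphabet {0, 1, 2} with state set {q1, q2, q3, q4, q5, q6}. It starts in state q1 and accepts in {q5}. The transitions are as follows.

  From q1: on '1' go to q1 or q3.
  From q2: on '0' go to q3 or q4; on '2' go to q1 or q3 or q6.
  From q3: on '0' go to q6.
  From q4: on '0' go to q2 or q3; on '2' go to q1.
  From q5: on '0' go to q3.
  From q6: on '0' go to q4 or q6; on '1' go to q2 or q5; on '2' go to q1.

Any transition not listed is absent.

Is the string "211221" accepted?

Start in {q1}.
Read '2': q1→∅; now ∅.
The set is empty and remains empty for the remaining 5 symbols.
The final set ∅ contains no accepting state.

No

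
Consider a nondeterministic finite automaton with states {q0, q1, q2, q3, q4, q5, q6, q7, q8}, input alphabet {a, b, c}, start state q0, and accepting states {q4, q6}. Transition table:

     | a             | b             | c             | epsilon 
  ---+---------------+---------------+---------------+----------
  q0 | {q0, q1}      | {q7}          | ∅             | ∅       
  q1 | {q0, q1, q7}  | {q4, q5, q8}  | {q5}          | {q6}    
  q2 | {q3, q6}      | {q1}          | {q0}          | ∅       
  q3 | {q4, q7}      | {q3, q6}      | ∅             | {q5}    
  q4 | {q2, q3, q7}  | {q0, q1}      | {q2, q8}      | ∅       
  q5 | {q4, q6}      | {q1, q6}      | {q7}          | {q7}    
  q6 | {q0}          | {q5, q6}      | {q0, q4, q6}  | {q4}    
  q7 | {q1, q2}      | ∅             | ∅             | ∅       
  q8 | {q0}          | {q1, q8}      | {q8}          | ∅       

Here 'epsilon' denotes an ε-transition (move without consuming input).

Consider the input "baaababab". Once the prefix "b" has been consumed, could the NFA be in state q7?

Start in {q0}.
Read 'b': {q0} → {q7}.
State q7 is in {q7}.

Yes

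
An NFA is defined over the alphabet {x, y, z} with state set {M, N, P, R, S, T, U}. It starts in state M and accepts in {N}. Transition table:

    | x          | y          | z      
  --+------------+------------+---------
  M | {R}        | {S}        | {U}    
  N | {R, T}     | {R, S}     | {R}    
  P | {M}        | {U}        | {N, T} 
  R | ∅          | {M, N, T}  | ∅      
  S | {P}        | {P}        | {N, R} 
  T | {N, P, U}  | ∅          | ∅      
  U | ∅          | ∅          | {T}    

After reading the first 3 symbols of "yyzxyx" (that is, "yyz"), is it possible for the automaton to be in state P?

Start in {M}.
Read 'y': {M} → {S}.
Read 'y': {S} → {P}.
Read 'z': {P} → {N, T}.
State P is not in {N, T}.

No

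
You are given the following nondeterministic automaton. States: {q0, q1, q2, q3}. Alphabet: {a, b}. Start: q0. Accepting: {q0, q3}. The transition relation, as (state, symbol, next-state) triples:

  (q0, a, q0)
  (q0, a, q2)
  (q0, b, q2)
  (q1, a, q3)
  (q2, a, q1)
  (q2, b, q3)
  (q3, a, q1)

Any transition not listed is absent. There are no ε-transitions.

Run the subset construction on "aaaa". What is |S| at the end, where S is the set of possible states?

4

Start in {q0}.
Read 'a': q0→{q0, q2}; now {q0, q2}.
Read 'a': q0→{q0, q2}, q2→{q1}; now {q0, q1, q2}.
Read 'a': q0→{q0, q2}, q1→{q3}, q2→{q1}; now {q0, q1, q2, q3}.
Read 'a': q0→{q0, q2}, q1→{q3}, q2→{q1}, q3→{q1}; now {q0, q1, q2, q3}.
That set has 4 states.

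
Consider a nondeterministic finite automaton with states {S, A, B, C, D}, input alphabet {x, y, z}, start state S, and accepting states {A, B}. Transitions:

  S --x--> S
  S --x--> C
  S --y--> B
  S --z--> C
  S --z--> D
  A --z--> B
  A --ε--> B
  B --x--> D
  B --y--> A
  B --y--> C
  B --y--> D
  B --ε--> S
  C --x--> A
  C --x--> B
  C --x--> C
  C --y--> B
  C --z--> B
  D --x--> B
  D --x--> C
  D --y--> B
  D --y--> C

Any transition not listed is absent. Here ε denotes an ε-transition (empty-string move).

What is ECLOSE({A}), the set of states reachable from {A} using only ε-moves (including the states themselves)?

{S, A, B}

Begin with {A}.
ε-move A → B; add B.
ε-move B → S; add S.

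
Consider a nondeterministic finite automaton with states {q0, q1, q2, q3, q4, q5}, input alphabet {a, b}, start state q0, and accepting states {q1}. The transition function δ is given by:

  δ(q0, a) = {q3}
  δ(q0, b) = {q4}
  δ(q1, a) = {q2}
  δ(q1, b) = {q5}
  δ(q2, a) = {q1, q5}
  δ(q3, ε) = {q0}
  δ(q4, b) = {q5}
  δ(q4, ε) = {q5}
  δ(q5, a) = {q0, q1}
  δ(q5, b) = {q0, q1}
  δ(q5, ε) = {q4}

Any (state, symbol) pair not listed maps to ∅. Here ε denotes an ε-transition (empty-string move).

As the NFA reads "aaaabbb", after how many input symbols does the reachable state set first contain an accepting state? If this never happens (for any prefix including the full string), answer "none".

Start in {q0}.
Read 'a': {q0} → {q0, q3}.
Read 'a': {q0, q3} → {q0, q3}.
Read 'a': {q0, q3} → {q0, q3}.
Read 'a': {q0, q3} → {q0, q3}.
Read 'b': {q0, q3} → {q4, q5}.
Read 'b': {q4, q5} → {q0, q1, q4, q5}.
None of the earlier sets intersect F, but {q0, q1, q4, q5} does.

6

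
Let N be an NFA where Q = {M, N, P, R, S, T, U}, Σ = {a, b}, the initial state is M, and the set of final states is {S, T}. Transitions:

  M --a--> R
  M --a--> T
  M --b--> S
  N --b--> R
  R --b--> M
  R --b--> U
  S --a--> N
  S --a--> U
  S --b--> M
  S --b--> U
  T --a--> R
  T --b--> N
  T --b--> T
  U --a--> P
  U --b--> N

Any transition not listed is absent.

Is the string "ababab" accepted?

Yes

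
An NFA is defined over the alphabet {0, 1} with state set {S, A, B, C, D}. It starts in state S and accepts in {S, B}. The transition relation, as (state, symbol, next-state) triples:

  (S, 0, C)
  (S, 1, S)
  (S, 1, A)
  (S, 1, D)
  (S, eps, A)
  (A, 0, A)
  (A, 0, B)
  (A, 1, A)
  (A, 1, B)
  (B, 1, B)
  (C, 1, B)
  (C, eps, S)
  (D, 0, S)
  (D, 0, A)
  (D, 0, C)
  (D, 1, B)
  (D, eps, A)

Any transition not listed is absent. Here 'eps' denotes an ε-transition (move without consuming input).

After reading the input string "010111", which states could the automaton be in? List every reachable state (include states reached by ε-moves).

{S, A, B, D}

Start: ε-closure({S}) = {S, A}.
Read '0': S→{C}, A→{A, B}; union {A, B, C}; ε-closure = {S, A, B, C}.
Read '1': S→{S, A, D}, A→{A, B}, B→{B}, C→{B}; now {S, A, B, D}.
Read '0': S→{C}, A→{A, B}, B→∅, D→{S, A, C}; now {S, A, B, C}.
Read '1': S→{S, A, D}, A→{A, B}, B→{B}, C→{B}; now {S, A, B, D}.
Read '1': S→{S, A, D}, A→{A, B}, B→{B}, D→{B}; now {S, A, B, D}.
Read '1': S→{S, A, D}, A→{A, B}, B→{B}, D→{B}; now {S, A, B, D}.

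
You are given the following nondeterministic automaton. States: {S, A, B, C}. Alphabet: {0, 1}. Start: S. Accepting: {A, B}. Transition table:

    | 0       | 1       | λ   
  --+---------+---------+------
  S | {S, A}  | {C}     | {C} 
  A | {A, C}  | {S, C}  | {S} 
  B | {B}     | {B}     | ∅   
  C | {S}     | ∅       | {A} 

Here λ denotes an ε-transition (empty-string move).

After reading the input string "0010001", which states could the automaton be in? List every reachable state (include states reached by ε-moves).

Start: ε-closure({S}) = {S, A, C}.
Read '0': {S, A, C} → {S, A, C}.
Read '0': {S, A, C} → {S, A, C}.
Read '1': {S, A, C} → {S, A, C}.
Read '0': {S, A, C} → {S, A, C}.
Read '0': {S, A, C} → {S, A, C}.
Read '0': {S, A, C} → {S, A, C}.
Read '1': {S, A, C} → {S, A, C}.

{S, A, C}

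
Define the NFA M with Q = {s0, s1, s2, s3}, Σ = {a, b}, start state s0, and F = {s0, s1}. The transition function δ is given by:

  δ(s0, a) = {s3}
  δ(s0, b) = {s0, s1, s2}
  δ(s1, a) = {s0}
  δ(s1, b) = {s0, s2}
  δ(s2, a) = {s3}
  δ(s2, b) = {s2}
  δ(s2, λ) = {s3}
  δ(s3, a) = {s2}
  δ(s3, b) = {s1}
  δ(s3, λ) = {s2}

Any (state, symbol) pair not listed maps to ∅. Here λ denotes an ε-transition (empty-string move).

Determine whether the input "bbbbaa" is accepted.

Start in {s0}.
Read 'b': s0→{s0, s1, s2}; union {s0, s1, s2}; ε-closure = {s0, s1, s2, s3}.
Read 'b': s0→{s0, s1, s2}, s1→{s0, s2}, s2→{s2}, s3→{s1}; union {s0, s1, s2}; ε-closure = {s0, s1, s2, s3}.
Read 'b': s0→{s0, s1, s2}, s1→{s0, s2}, s2→{s2}, s3→{s1}; union {s0, s1, s2}; ε-closure = {s0, s1, s2, s3}.
Read 'b': s0→{s0, s1, s2}, s1→{s0, s2}, s2→{s2}, s3→{s1}; union {s0, s1, s2}; ε-closure = {s0, s1, s2, s3}.
Read 'a': s0→{s3}, s1→{s0}, s2→{s3}, s3→{s2}; now {s0, s2, s3}.
Read 'a': s0→{s3}, s2→{s3}, s3→{s2}; now {s2, s3}.
The final set {s2, s3} contains no accepting state.

No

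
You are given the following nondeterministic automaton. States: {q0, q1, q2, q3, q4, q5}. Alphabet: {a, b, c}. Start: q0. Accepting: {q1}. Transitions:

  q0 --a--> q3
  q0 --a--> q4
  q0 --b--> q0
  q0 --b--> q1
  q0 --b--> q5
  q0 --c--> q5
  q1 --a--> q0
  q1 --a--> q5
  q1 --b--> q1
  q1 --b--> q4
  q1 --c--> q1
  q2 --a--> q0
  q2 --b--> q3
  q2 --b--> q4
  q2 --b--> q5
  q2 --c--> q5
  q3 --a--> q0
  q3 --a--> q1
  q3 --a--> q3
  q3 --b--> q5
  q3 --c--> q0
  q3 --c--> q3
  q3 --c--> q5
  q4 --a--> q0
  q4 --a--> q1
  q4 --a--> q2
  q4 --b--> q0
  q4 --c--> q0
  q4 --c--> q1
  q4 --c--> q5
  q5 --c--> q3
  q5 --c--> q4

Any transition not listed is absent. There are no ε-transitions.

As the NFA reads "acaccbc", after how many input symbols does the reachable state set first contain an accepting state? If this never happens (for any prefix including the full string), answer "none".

2

Start in {q0}.
Read 'a': {q0} → {q3, q4}.
Read 'c': {q3, q4} → {q0, q1, q3, q5}.
None of the earlier sets intersect F, but {q0, q1, q3, q5} does.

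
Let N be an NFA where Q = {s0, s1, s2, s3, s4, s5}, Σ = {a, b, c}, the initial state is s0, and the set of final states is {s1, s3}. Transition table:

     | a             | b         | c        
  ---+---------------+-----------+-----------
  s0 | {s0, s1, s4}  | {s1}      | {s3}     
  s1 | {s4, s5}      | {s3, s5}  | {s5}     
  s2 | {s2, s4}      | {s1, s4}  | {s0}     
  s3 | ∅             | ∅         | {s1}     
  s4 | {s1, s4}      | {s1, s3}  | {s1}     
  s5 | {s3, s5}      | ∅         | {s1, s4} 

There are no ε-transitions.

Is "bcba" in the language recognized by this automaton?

Start in {s0}.
Read 'b': s0→{s1}; now {s1}.
Read 'c': s1→{s5}; now {s5}.
Read 'b': s5→∅; now ∅.
The set is empty and remains empty for the remaining 1 symbol.
The final set ∅ contains no accepting state.

No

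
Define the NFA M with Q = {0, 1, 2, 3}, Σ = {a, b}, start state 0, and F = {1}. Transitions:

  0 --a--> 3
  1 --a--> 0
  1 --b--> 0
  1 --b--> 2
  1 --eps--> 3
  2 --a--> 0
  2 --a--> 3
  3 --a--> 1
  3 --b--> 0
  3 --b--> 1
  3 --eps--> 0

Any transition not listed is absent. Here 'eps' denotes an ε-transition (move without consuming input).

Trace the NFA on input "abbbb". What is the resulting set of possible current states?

Start in {0}.
Read 'a': 0→{3}; union {3}; ε-closure = {0, 3}.
Read 'b': 0→∅, 3→{0, 1}; union {0, 1}; ε-closure = {0, 1, 3}.
Read 'b': 0→∅, 1→{0, 2}, 3→{0, 1}; union {0, 1, 2}; ε-closure = {0, 1, 2, 3}.
Read 'b': 0→∅, 1→{0, 2}, 2→∅, 3→{0, 1}; union {0, 1, 2}; ε-closure = {0, 1, 2, 3}.
Read 'b': 0→∅, 1→{0, 2}, 2→∅, 3→{0, 1}; union {0, 1, 2}; ε-closure = {0, 1, 2, 3}.

{0, 1, 2, 3}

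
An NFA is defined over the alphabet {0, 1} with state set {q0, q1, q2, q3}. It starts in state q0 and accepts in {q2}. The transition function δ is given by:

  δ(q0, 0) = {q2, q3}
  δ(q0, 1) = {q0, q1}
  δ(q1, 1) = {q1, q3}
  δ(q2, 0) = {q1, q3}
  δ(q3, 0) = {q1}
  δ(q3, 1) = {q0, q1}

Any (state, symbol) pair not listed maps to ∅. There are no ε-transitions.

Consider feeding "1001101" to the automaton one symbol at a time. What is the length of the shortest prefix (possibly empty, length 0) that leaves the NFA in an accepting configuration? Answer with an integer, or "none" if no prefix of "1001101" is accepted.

Start in {q0}.
Read '1': q0→{q0, q1}; now {q0, q1}.
Read '0': q0→{q2, q3}, q1→∅; now {q2, q3}.
None of the earlier sets intersect F, but {q2, q3} does.

2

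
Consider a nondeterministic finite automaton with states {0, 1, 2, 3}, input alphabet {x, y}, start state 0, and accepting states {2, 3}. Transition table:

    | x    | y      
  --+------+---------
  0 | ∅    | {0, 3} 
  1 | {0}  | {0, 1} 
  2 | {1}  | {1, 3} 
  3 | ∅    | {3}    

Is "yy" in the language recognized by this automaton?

Yes

Start in {0}.
Read 'y': {0} → {0, 3}.
Read 'y': {0, 3} → {0, 3}.
The final set {0, 3} contains the accepting state 3.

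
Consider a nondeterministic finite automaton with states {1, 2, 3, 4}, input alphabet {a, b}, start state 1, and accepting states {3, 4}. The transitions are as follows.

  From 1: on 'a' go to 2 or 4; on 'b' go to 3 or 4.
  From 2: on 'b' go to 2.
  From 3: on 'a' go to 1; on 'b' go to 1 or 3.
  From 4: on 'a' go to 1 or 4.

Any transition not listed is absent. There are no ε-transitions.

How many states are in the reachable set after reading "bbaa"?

Start in {1}.
Read 'b': {1} → {3, 4}.
Read 'b': {3, 4} → {1, 3}.
Read 'a': {1, 3} → {1, 2, 4}.
Read 'a': {1, 2, 4} → {1, 2, 4}.
That set has 3 states.

3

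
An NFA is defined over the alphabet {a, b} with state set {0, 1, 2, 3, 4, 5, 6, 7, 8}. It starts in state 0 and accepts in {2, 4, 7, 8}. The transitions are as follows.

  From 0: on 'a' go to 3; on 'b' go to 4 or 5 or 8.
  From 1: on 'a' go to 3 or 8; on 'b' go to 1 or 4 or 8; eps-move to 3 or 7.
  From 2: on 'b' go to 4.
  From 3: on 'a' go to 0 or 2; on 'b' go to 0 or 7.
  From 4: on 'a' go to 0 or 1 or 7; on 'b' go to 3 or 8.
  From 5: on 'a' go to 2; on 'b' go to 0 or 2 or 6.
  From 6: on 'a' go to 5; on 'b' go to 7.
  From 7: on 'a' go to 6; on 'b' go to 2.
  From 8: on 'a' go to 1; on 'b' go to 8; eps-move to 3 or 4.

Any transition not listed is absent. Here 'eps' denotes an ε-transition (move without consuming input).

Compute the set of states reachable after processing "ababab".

Start in {0}.
Read 'a': 0→{3}; now {3}.
Read 'b': 3→{0, 7}; now {0, 7}.
Read 'a': 0→{3}, 7→{6}; now {3, 6}.
Read 'b': 3→{0, 7}, 6→{7}; now {0, 7}.
Read 'a': 0→{3}, 7→{6}; now {3, 6}.
Read 'b': 3→{0, 7}, 6→{7}; now {0, 7}.

{0, 7}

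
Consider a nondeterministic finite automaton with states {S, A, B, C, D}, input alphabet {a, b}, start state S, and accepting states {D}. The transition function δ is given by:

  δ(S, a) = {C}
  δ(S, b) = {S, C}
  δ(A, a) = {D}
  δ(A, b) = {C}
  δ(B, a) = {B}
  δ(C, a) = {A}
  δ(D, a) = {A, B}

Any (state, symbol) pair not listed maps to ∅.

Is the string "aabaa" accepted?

Start in {S}.
Read 'a': S→{C}; now {C}.
Read 'a': C→{A}; now {A}.
Read 'b': A→{C}; now {C}.
Read 'a': C→{A}; now {A}.
Read 'a': A→{D}; now {D}.
The final set {D} contains the accepting state D.

Yes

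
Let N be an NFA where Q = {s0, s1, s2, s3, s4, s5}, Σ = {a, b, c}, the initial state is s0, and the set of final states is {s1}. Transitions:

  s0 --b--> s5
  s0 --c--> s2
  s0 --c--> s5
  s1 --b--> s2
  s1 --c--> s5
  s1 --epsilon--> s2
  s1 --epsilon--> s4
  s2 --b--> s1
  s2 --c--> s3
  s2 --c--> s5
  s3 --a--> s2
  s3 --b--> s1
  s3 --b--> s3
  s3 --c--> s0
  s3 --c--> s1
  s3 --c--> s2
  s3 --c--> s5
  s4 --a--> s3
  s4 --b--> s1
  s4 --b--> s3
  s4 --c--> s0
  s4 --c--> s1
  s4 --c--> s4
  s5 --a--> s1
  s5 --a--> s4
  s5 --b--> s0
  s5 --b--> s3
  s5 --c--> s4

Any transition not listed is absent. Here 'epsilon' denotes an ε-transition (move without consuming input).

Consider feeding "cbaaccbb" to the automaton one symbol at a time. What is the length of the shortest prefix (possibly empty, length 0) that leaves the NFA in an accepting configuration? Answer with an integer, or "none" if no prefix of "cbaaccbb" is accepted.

2

Start in {s0}.
Read 'c': {s0} → {s2, s5}.
Read 'b': {s2, s5} → {s0, s1, s2, s3, s4}.
None of the earlier sets intersect F, but {s0, s1, s2, s3, s4} does.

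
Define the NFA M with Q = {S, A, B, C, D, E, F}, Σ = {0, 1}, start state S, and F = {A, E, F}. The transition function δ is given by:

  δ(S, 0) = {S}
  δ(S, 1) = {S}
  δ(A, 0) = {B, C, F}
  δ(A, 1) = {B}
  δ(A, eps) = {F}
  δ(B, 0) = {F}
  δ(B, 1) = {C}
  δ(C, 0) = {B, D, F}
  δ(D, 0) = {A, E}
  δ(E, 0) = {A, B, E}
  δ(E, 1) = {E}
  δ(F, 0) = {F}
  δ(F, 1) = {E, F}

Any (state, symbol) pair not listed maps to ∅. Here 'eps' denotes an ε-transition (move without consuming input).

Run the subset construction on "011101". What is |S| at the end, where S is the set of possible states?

1

Start in {S}.
Read '0': S→{S}; now {S}.
Read '1': S→{S}; now {S}.
Read '1': S→{S}; now {S}.
Read '1': S→{S}; now {S}.
Read '0': S→{S}; now {S}.
Read '1': S→{S}; now {S}.
That set has 1 state.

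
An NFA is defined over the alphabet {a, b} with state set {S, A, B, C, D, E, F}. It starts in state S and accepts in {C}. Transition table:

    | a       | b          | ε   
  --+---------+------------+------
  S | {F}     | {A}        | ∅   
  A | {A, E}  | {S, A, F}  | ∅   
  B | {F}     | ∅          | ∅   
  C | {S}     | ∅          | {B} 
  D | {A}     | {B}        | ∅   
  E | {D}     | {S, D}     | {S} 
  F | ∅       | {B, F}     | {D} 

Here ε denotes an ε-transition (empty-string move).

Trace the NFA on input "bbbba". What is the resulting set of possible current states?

{S, A, D, E, F}

Start in {S}.
Read 'b': S→{A}; now {A}.
Read 'b': A→{S, A, F}; union {S, A, F}; ε-closure = {S, A, D, F}.
Read 'b': S→{A}, A→{S, A, F}, D→{B}, F→{B, F}; union {S, A, B, F}; ε-closure = {S, A, B, D, F}.
Read 'b': S→{A}, A→{S, A, F}, B→∅, D→{B}, F→{B, F}; union {S, A, B, F}; ε-closure = {S, A, B, D, F}.
Read 'a': S→{F}, A→{A, E}, B→{F}, D→{A}, F→∅; union {A, E, F}; ε-closure = {S, A, D, E, F}.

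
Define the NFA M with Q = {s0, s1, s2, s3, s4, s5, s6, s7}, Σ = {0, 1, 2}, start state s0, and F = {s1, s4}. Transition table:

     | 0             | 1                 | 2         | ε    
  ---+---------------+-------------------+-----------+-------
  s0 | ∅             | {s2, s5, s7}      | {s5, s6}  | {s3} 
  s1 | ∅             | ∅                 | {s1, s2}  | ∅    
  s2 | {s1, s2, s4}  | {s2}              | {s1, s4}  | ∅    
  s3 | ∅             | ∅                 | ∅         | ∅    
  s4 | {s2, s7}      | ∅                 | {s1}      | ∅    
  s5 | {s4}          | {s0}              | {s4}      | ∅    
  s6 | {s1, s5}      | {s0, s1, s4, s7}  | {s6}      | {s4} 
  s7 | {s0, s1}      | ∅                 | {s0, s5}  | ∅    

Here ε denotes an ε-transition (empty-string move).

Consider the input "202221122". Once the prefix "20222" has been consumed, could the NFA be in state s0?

Start: ε-closure({s0}) = {s0, s3}.
Read '2': {s0, s3} → {s4, s5, s6}.
Read '0': {s4, s5, s6} → {s1, s2, s4, s5, s7}.
Read '2': {s1, s2, s4, s5, s7} → {s0, s1, s2, s3, s4, s5}.
Read '2': {s0, s1, s2, s3, s4, s5} → {s1, s2, s4, s5, s6}.
Read '2': {s1, s2, s4, s5, s6} → {s1, s2, s4, s6}.
State s0 is not in {s1, s2, s4, s6}.

No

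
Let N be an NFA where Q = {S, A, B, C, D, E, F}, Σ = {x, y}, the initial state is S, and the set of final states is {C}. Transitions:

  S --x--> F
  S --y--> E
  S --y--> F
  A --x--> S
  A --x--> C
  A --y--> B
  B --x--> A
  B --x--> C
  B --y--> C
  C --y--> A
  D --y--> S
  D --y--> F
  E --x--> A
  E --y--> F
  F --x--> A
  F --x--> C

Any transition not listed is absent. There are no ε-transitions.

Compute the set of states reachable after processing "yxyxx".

{S, C, F}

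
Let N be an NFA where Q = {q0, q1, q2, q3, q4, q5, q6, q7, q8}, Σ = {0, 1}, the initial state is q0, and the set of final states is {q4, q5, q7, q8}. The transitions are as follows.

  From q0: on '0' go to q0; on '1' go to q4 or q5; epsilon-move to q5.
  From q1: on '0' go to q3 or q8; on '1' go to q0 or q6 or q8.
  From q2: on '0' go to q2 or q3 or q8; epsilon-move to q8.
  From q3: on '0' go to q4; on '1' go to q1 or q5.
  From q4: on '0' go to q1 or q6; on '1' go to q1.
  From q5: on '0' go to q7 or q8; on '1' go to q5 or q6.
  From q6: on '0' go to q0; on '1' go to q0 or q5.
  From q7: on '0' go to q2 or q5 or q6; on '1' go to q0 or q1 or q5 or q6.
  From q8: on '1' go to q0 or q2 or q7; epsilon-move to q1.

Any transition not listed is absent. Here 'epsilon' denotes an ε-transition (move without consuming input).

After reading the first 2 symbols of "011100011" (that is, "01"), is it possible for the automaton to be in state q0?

Start: ε-closure({q0}) = {q0, q5}.
Read '0': {q0, q5} → {q0, q1, q5, q7, q8}.
Read '1': {q0, q1, q5, q7, q8} → {q0, q1, q2, q4, q5, q6, q7, q8}.
State q0 is in {q0, q1, q2, q4, q5, q6, q7, q8}.

Yes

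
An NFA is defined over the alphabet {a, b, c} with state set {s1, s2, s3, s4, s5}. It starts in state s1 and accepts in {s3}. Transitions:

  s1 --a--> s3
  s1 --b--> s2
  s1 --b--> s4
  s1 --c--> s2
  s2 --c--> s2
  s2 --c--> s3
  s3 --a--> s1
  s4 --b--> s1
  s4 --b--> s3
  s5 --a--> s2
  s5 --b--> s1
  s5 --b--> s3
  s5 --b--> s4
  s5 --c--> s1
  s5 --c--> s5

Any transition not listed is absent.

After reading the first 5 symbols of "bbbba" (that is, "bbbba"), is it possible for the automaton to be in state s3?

Yes

Start in {s1}.
Read 'b': {s1} → {s2, s4}.
Read 'b': {s2, s4} → {s1, s3}.
Read 'b': {s1, s3} → {s2, s4}.
Read 'b': {s2, s4} → {s1, s3}.
Read 'a': {s1, s3} → {s1, s3}.
State s3 is in {s1, s3}.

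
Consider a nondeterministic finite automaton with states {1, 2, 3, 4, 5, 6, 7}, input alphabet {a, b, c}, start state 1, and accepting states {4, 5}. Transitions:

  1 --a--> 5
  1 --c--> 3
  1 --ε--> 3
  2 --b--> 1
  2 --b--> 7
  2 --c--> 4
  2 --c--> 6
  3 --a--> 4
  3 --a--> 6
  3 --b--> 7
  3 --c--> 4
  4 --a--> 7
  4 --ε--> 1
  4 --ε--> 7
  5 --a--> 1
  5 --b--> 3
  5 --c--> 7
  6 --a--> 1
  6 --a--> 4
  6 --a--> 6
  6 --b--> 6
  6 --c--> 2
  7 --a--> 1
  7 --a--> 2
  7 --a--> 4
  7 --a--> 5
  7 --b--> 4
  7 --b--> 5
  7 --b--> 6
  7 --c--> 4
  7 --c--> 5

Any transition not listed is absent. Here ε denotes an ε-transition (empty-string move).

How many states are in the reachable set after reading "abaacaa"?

7

Start: ε-closure({1}) = {1, 3}.
Read 'a': 1→{5}, 3→{4, 6}; union {4, 5, 6}; ε-closure = {1, 3, 4, 5, 6, 7}.
Read 'b': 1→∅, 3→{7}, 4→∅, 5→{3}, 6→{6}, 7→{4, 5, 6}; union {3, 4, 5, 6, 7}; ε-closure = {1, 3, 4, 5, 6, 7}.
Read 'a': 1→{5}, 3→{4, 6}, 4→{7}, 5→{1}, 6→{1, 4, 6}, 7→{1, 2, 4, 5}; union {1, 2, 4, 5, 6, 7}; ε-closure = {1, 2, 3, 4, 5, 6, 7}.
Read 'a': 1→{5}, 2→∅, 3→{4, 6}, 4→{7}, 5→{1}, 6→{1, 4, 6}, 7→{1, 2, 4, 5}; union {1, 2, 4, 5, 6, 7}; ε-closure = {1, 2, 3, 4, 5, 6, 7}.
Read 'c': 1→{3}, 2→{4, 6}, 3→{4}, 4→∅, 5→{7}, 6→{2}, 7→{4, 5}; union {2, 3, 4, 5, 6, 7}; ε-closure = {1, 2, 3, 4, 5, 6, 7}.
Read 'a': 1→{5}, 2→∅, 3→{4, 6}, 4→{7}, 5→{1}, 6→{1, 4, 6}, 7→{1, 2, 4, 5}; union {1, 2, 4, 5, 6, 7}; ε-closure = {1, 2, 3, 4, 5, 6, 7}.
Read 'a': 1→{5}, 2→∅, 3→{4, 6}, 4→{7}, 5→{1}, 6→{1, 4, 6}, 7→{1, 2, 4, 5}; union {1, 2, 4, 5, 6, 7}; ε-closure = {1, 2, 3, 4, 5, 6, 7}.
That set has 7 states.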